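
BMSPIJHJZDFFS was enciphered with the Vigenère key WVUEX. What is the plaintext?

Repeat the key across the ciphertext: WVUEXWVUEXWVU
B(1)−W(22): -21≡5 → F
M(12)−V(21): -9≡17 → R
S(18)−U(20): -2≡24 → Y
P(15)−E(4): 11 → L
I(8)−X(23): -15≡11 → L
J(9)−W(22): -13≡13 → N
H(7)−V(21): -14≡12 → M
J(9)−U(20): -11≡15 → P
Z(25)−E(4): 21 → V
D(3)−X(23): -20≡6 → G
F(5)−W(22): -17≡9 → J
F(5)−V(21): -16≡10 → K
S(18)−U(20): -2≡24 → Y

FRYLLNMPVGJKY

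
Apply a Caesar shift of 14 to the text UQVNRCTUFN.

IEJBFQHITB

U(20): 20+14=34≡8 → I
Q(16): 16+14=30≡4 → E
V(21): 21+14=35≡9 → J
N(13): 13+14=27≡1 → B
R(17): 17+14=31≡5 → F
C(2): 2+14=16 → Q
T(19): 19+14=33≡7 → H
U(20): 20+14=34≡8 → I
F(5): 5+14=19 → T
N(13): 13+14=27≡1 → B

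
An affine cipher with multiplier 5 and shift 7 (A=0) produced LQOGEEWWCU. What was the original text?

GHRFPPDDZN

The inverse of 5 mod 26 is 21, since 5·21=105≡1. Apply D(y)=21·(y−7) mod 26:
L(11): 21·(11−7)=84≡6 → G
Q(16): 21·(16−7)=189≡7 → H
O(14): 21·(14−7)=147≡17 → R
G(6): 21·(6−7)=-21≡5 → F
E(4): 21·(4−7)=-63≡15 → P
E(4): 21·(4−7)=-63≡15 → P
W(22): 21·(22−7)=315≡3 → D
W(22): 21·(22−7)=315≡3 → D
C(2): 21·(2−7)=-105≡25 → Z
U(20): 21·(20−7)=273≡13 → N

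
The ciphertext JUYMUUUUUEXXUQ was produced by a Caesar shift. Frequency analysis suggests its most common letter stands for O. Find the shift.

The most frequent ciphertext letter is U (appears 7 times).
U is position 20; O is position 14.
Shift = 6.

6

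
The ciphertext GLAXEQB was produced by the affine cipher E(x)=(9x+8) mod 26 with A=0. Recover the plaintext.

UJCTOYF

The inverse of 9 mod 26 is 3, since 9·3=27≡1. Apply D(y)=3·(y−8) mod 26:
G(6): 3·(6−8)=-6≡20 → U
L(11): 3·(11−8)=9 → J
A(0): 3·(0−8)=-24≡2 → C
X(23): 3·(23−8)=45≡19 → T
E(4): 3·(4−8)=-12≡14 → O
Q(16): 3·(16−8)=24 → Y
B(1): 3·(1−8)=-21≡5 → F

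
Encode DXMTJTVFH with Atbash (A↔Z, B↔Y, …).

WCNGQGEUS

D(3) → W(22)
X(23) → C(2)
M(12) → N(13)
T(19) → G(6)
J(9) → Q(16)
T(19) → G(6)
V(21) → E(4)
F(5) → U(20)
H(7) → S(18)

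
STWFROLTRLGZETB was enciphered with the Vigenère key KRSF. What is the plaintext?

Repeat the key across the ciphertext: KRSFKRSFKRSFKRS
S(18)−K(10): 8 → I
T(19)−R(17): 2 → C
W(22)−S(18): 4 → E
F(5)−F(5): 0 → A
R(17)−K(10): 7 → H
O(14)−R(17): -3≡23 → X
L(11)−S(18): -7≡19 → T
T(19)−F(5): 14 → O
R(17)−K(10): 7 → H
L(11)−R(17): -6≡20 → U
G(6)−S(18): -12≡14 → O
Z(25)−F(5): 20 → U
E(4)−K(10): -6≡20 → U
T(19)−R(17): 2 → C
B(1)−S(18): -17≡9 → J

ICEAHXTOHUOUUCJ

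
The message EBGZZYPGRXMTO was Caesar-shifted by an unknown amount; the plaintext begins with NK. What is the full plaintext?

From the crib: E(4)−N(13)=-9≡17, so the shift is 17.
Subtract 17 from each ciphertext letter:
E(4): 4−17=-13≡13 → N
B(1): 1−17=-16≡10 → K
G(6): 6−17=-11≡15 → P
Z(25): 25−17=8 → I
Z(25): 25−17=8 → I
Y(24): 24−17=7 → H
P(15): 15−17=-2≡24 → Y
G(6): 6−17=-11≡15 → P
R(17): 17−17=0 → A
X(23): 23−17=6 → G
M(12): 12−17=-5≡21 → V
T(19): 19−17=2 → C
O(14): 14−17=-3≡23 → X

NKPIIHYPAGVCX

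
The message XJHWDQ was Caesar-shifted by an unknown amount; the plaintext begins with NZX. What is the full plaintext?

From the crib: X(23)−N(13)=10, so the shift is 10.
Subtract 10 from each ciphertext letter:
X(23): 23−10=13 → N
J(9): 9−10=-1≡25 → Z
H(7): 7−10=-3≡23 → X
W(22): 22−10=12 → M
D(3): 3−10=-7≡19 → T
Q(16): 16−10=6 → G

NZXMTG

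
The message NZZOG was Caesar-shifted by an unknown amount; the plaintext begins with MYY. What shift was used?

1

From the crib: N(13)−M(12)=1, so the shift is 1.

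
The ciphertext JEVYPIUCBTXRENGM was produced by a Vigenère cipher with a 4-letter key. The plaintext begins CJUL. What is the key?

HVBN

Subtract each crib letter from the matching ciphertext letter (mod 26):
J(9)−C(2)=7 → H
E(4)−J(9)=-5≡21 → V
V(21)−U(20)=1 → B
Y(24)−L(11)=13 → N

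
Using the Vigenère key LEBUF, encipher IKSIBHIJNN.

TOTCGSMKHS

Repeat the key across the message: LEBUFLEBUF
I(8)+L(11): 19 → T
K(10)+E(4): 14 → O
S(18)+B(1): 19 → T
I(8)+U(20): 28≡2 → C
B(1)+F(5): 6 → G
H(7)+L(11): 18 → S
I(8)+E(4): 12 → M
J(9)+B(1): 10 → K
N(13)+U(20): 33≡7 → H
N(13)+F(5): 18 → S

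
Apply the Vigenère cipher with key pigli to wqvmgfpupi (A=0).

Repeat the key across the message: piglipigli
w(22)+p(15): 37≡11 → l
q(16)+i(8): 24 → y
v(21)+g(6): 27≡1 → b
m(12)+l(11): 23 → x
g(6)+i(8): 14 → o
f(5)+p(15): 20 → u
p(15)+i(8): 23 → x
u(20)+g(6): 26≡0 → a
p(15)+l(11): 26≡0 → a
i(8)+i(8): 16 → q

lybxouxaaq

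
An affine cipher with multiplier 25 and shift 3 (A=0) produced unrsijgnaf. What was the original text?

jqmlvuxqdy

The inverse of 25 mod 26 is 25, since 25·25=625≡1. Apply D(y)=25·(y−3) mod 26:
u(20): 25·(20−3)=425≡9 → j
n(13): 25·(13−3)=250≡16 → q
r(17): 25·(17−3)=350≡12 → m
s(18): 25·(18−3)=375≡11 → l
i(8): 25·(8−3)=125≡21 → v
j(9): 25·(9−3)=150≡20 → u
g(6): 25·(6−3)=75≡23 → x
n(13): 25·(13−3)=250≡16 → q
a(0): 25·(0−3)=-75≡3 → d
f(5): 25·(5−3)=50≡24 → y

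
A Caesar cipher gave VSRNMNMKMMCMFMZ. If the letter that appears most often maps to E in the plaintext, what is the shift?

The most frequent ciphertext letter is M (appears 6 times).
M is position 12; E is position 4.
Shift = 8.

8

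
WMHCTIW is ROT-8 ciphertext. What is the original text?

OEZULAO

W(22): 22−8=14 → O
M(12): 12−8=4 → E
H(7): 7−8=-1≡25 → Z
C(2): 2−8=-6≡20 → U
T(19): 19−8=11 → L
I(8): 8−8=0 → A
W(22): 22−8=14 → O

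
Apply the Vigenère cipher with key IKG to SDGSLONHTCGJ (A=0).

Repeat the key across the message: IKGIKGIKGIKG
S(18)+I(8): 26≡0 → A
D(3)+K(10): 13 → N
G(6)+G(6): 12 → M
S(18)+I(8): 26≡0 → A
L(11)+K(10): 21 → V
O(14)+G(6): 20 → U
N(13)+I(8): 21 → V
H(7)+K(10): 17 → R
T(19)+G(6): 25 → Z
C(2)+I(8): 10 → K
G(6)+K(10): 16 → Q
J(9)+G(6): 15 → P

ANMAVUVRZKQP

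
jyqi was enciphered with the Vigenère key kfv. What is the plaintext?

Repeat the key across the ciphertext: kfvk
j(9)−k(10): -1≡25 → z
y(24)−f(5): 19 → t
q(16)−v(21): -5≡21 → v
i(8)−k(10): -2≡24 → y

ztvy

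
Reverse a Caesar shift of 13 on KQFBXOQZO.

XDSOKBDMB

K(10): 10−13=-3≡23 → X
Q(16): 16−13=3 → D
F(5): 5−13=-8≡18 → S
B(1): 1−13=-12≡14 → O
X(23): 23−13=10 → K
O(14): 14−13=1 → B
Q(16): 16−13=3 → D
Z(25): 25−13=12 → M
O(14): 14−13=1 → B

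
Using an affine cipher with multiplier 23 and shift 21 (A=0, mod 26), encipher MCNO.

LPIF

M(12): 23·12+21=297≡11 → L
C(2): 23·2+21=67≡15 → P
N(13): 23·13+21=320≡8 → I
O(14): 23·14+21=343≡5 → F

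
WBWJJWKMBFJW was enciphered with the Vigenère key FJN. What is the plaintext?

RSJEAJFDOAAJ

Repeat the key across the ciphertext: FJNFJNFJNFJN
W(22)−F(5): 17 → R
B(1)−J(9): -8≡18 → S
W(22)−N(13): 9 → J
J(9)−F(5): 4 → E
J(9)−J(9): 0 → A
W(22)−N(13): 9 → J
K(10)−F(5): 5 → F
M(12)−J(9): 3 → D
B(1)−N(13): -12≡14 → O
F(5)−F(5): 0 → A
J(9)−J(9): 0 → A
W(22)−N(13): 9 → J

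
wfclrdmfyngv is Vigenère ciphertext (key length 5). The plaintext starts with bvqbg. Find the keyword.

Subtract each crib letter from the matching ciphertext letter (mod 26):
w(22)−b(1)=21 → v
f(5)−v(21)=-16≡10 → k
c(2)−q(16)=-14≡12 → m
l(11)−b(1)=10 → k
r(17)−g(6)=11 → l

vkmkl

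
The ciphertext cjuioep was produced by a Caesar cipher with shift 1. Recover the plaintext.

bithndo

c(2): 2−1=1 → b
j(9): 9−1=8 → i
u(20): 20−1=19 → t
i(8): 8−1=7 → h
o(14): 14−1=13 → n
e(4): 4−1=3 → d
p(15): 15−1=14 → o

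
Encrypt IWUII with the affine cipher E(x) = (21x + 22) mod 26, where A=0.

IQAII

I(8): 21·8+22=190≡8 → I
W(22): 21·22+22=484≡16 → Q
U(20): 21·20+22=442≡0 → A
I(8): 21·8+22=190≡8 → I
I(8): 21·8+22=190≡8 → I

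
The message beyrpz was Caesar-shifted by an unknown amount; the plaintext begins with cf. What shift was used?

From the crib: b(1)−c(2)=-1≡25, so the shift is 25.

25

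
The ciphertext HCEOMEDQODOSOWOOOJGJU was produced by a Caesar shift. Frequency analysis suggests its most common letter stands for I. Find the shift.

The most frequent ciphertext letter is O (appears 7 times).
O is position 14; I is position 8.
Shift = 6.

6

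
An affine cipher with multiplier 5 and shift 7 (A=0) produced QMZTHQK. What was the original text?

HBOSAHL

The inverse of 5 mod 26 is 21, since 5·21=105≡1. Apply D(y)=21·(y−7) mod 26:
Q(16): 21·(16−7)=189≡7 → H
M(12): 21·(12−7)=105≡1 → B
Z(25): 21·(25−7)=378≡14 → O
T(19): 21·(19−7)=252≡18 → S
H(7): 21·(7−7)=0 → A
Q(16): 21·(16−7)=189≡7 → H
K(10): 21·(10−7)=63≡11 → L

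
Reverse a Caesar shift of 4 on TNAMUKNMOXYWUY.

PJWIQGJIKTUSQU

T(19): 19−4=15 → P
N(13): 13−4=9 → J
A(0): 0−4=-4≡22 → W
M(12): 12−4=8 → I
U(20): 20−4=16 → Q
K(10): 10−4=6 → G
N(13): 13−4=9 → J
M(12): 12−4=8 → I
O(14): 14−4=10 → K
X(23): 23−4=19 → T
Y(24): 24−4=20 → U
W(22): 22−4=18 → S
U(20): 20−4=16 → Q
Y(24): 24−4=20 → U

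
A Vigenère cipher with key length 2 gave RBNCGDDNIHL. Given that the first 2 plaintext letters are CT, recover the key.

Subtract each crib letter from the matching ciphertext letter (mod 26):
R(17)−C(2)=15 → P
B(1)−T(19)=-18≡8 → I

PI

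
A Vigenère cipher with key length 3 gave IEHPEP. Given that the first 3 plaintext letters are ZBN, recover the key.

JDU

Subtract each crib letter from the matching ciphertext letter (mod 26):
I(8)−Z(25)=-17≡9 → J
E(4)−B(1)=3 → D
H(7)−N(13)=-6≡20 → U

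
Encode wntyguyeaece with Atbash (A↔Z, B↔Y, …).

dmgbtfbvzvxv

w(22) → d(3)
n(13) → m(12)
t(19) → g(6)
y(24) → b(1)
g(6) → t(19)
u(20) → f(5)
y(24) → b(1)
e(4) → v(21)
a(0) → z(25)
e(4) → v(21)
c(2) → x(23)
e(4) → v(21)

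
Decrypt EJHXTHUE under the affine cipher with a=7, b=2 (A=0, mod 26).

EBXDVXKE

The inverse of 7 mod 26 is 15, since 7·15=105≡1. Apply D(y)=15·(y−2) mod 26:
E(4): 15·(4−2)=30≡4 → E
J(9): 15·(9−2)=105≡1 → B
H(7): 15·(7−2)=75≡23 → X
X(23): 15·(23−2)=315≡3 → D
T(19): 15·(19−2)=255≡21 → V
H(7): 15·(7−2)=75≡23 → X
U(20): 15·(20−2)=270≡10 → K
E(4): 15·(4−2)=30≡4 → E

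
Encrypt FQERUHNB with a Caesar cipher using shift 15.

F(5): 5+15=20 → U
Q(16): 16+15=31≡5 → F
E(4): 4+15=19 → T
R(17): 17+15=32≡6 → G
U(20): 20+15=35≡9 → J
H(7): 7+15=22 → W
N(13): 13+15=28≡2 → C
B(1): 1+15=16 → Q

UFTGJWCQ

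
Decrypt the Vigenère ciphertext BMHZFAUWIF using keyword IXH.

TPARITMZBX

Repeat the key across the ciphertext: IXHIXHIXHI
B(1)−I(8): -7≡19 → T
M(12)−X(23): -11≡15 → P
H(7)−H(7): 0 → A
Z(25)−I(8): 17 → R
F(5)−X(23): -18≡8 → I
A(0)−H(7): -7≡19 → T
U(20)−I(8): 12 → M
W(22)−X(23): -1≡25 → Z
I(8)−H(7): 1 → B
F(5)−I(8): -3≡23 → X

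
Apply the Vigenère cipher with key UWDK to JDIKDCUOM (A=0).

Repeat the key across the message: UWDKUWDKU
J(9)+U(20): 29≡3 → D
D(3)+W(22): 25 → Z
I(8)+D(3): 11 → L
K(10)+K(10): 20 → U
D(3)+U(20): 23 → X
C(2)+W(22): 24 → Y
U(20)+D(3): 23 → X
O(14)+K(10): 24 → Y
M(12)+U(20): 32≡6 → G

DZLUXYXYG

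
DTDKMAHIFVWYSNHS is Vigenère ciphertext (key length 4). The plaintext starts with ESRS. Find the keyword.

Subtract each crib letter from the matching ciphertext letter (mod 26):
D(3)−E(4)=-1≡25 → Z
T(19)−S(18)=1 → B
D(3)−R(17)=-14≡12 → M
K(10)−S(18)=-8≡18 → S

ZBMS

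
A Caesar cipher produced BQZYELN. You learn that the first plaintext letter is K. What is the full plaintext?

KZIHNUW

From the crib: B(1)−K(10)=-9≡17, so the shift is 17.
Subtract 17 from each ciphertext letter:
B(1): 1−17=-16≡10 → K
Q(16): 16−17=-1≡25 → Z
Z(25): 25−17=8 → I
Y(24): 24−17=7 → H
E(4): 4−17=-13≡13 → N
L(11): 11−17=-6≡20 → U
N(13): 13−17=-4≡22 → W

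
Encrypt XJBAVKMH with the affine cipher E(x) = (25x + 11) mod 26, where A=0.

OCKLQBZE

X(23): 25·23+11=586≡14 → O
J(9): 25·9+11=236≡2 → C
B(1): 25·1+11=36≡10 → K
A(0): 25·0+11=11 → L
V(21): 25·21+11=536≡16 → Q
K(10): 25·10+11=261≡1 → B
M(12): 25·12+11=311≡25 → Z
H(7): 25·7+11=186≡4 → E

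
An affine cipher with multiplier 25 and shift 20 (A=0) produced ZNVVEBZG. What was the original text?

The inverse of 25 mod 26 is 25, since 25·25=625≡1. Apply D(y)=25·(y−20) mod 26:
Z(25): 25·(25−20)=125≡21 → V
N(13): 25·(13−20)=-175≡7 → H
V(21): 25·(21−20)=25 → Z
V(21): 25·(21−20)=25 → Z
E(4): 25·(4−20)=-400≡16 → Q
B(1): 25·(1−20)=-475≡19 → T
Z(25): 25·(25−20)=125≡21 → V
G(6): 25·(6−20)=-350≡14 → O

VHZZQTVO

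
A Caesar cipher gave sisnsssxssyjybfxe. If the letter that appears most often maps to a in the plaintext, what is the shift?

18

The most frequent ciphertext letter is s (appears 7 times).
s is position 18; a is position 0.
Shift = 18.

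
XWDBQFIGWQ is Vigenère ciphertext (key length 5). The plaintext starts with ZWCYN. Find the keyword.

YABDD

Subtract each crib letter from the matching ciphertext letter (mod 26):
X(23)−Z(25)=-2≡24 → Y
W(22)−W(22)=0 → A
D(3)−C(2)=1 → B
B(1)−Y(24)=-23≡3 → D
Q(16)−N(13)=3 → D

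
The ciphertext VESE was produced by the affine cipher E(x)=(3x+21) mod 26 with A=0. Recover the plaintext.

The inverse of 3 mod 26 is 9, since 3·9=27≡1. Apply D(y)=9·(y−21) mod 26:
V(21): 9·(21−21)=0 → A
E(4): 9·(4−21)=-153≡3 → D
S(18): 9·(18−21)=-27≡25 → Z
E(4): 9·(4−21)=-153≡3 → D

ADZD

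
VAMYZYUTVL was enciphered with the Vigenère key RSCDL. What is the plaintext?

EIKVOHCRSA

Repeat the key across the ciphertext: RSCDLRSCDL
V(21)−R(17): 4 → E
A(0)−S(18): -18≡8 → I
M(12)−C(2): 10 → K
Y(24)−D(3): 21 → V
Z(25)−L(11): 14 → O
Y(24)−R(17): 7 → H
U(20)−S(18): 2 → C
T(19)−C(2): 17 → R
V(21)−D(3): 18 → S
L(11)−L(11): 0 → A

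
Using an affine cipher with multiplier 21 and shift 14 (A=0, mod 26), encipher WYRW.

W(22): 21·22+14=476≡8 → I
Y(24): 21·24+14=518≡24 → Y
R(17): 21·17+14=371≡7 → H
W(22): 21·22+14=476≡8 → I

IYHI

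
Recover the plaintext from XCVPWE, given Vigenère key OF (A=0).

JXHKIZ

Repeat the key across the ciphertext: OFOFOF
X(23)−O(14): 9 → J
C(2)−F(5): -3≡23 → X
V(21)−O(14): 7 → H
P(15)−F(5): 10 → K
W(22)−O(14): 8 → I
E(4)−F(5): -1≡25 → Z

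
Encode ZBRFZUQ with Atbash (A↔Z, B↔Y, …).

Z(25) → A(0)
B(1) → Y(24)
R(17) → I(8)
F(5) → U(20)
Z(25) → A(0)
U(20) → F(5)
Q(16) → J(9)

AYIUAFJ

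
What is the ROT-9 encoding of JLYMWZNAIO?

J(9): 9+9=18 → S
L(11): 11+9=20 → U
Y(24): 24+9=33≡7 → H
M(12): 12+9=21 → V
W(22): 22+9=31≡5 → F
Z(25): 25+9=34≡8 → I
N(13): 13+9=22 → W
A(0): 0+9=9 → J
I(8): 8+9=17 → R
O(14): 14+9=23 → X

SUHVFIWJRX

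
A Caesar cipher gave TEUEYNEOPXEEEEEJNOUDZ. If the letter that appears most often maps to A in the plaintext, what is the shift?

4

The most frequent ciphertext letter is E (appears 8 times).
E is position 4; A is position 0.
Shift = 4.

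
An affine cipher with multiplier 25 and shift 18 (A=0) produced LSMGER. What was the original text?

The inverse of 25 mod 26 is 25, since 25·25=625≡1. Apply D(y)=25·(y−18) mod 26:
L(11): 25·(11−18)=-175≡7 → H
S(18): 25·(18−18)=0 → A
M(12): 25·(12−18)=-150≡6 → G
G(6): 25·(6−18)=-300≡12 → M
E(4): 25·(4−18)=-350≡14 → O
R(17): 25·(17−18)=-25≡1 → B

HAGMOB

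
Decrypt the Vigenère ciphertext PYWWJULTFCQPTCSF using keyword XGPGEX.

Repeat the key across the ciphertext: XGPGEXXGPGEXXGPG
P(15)−X(23): -8≡18 → S
Y(24)−G(6): 18 → S
W(22)−P(15): 7 → H
W(22)−G(6): 16 → Q
J(9)−E(4): 5 → F
U(20)−X(23): -3≡23 → X
L(11)−X(23): -12≡14 → O
T(19)−G(6): 13 → N
F(5)−P(15): -10≡16 → Q
C(2)−G(6): -4≡22 → W
Q(16)−E(4): 12 → M
P(15)−X(23): -8≡18 → S
T(19)−X(23): -4≡22 → W
C(2)−G(6): -4≡22 → W
S(18)−P(15): 3 → D
F(5)−G(6): -1≡25 → Z

SSHQFXONQWMSWWDZ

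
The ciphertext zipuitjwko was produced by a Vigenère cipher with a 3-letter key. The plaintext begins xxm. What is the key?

cld

Subtract each crib letter from the matching ciphertext letter (mod 26):
z(25)−x(23)=2 → c
i(8)−x(23)=-15≡11 → l
p(15)−m(12)=3 → d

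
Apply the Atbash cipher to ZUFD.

Z(25) → A(0)
U(20) → F(5)
F(5) → U(20)
D(3) → W(22)

AFUW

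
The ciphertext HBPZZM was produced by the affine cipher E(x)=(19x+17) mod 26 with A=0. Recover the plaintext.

UGEKKX

The inverse of 19 mod 26 is 11, since 19·11=209≡1. Apply D(y)=11·(y−17) mod 26:
H(7): 11·(7−17)=-110≡20 → U
B(1): 11·(1−17)=-176≡6 → G
P(15): 11·(15−17)=-22≡4 → E
Z(25): 11·(25−17)=88≡10 → K
Z(25): 11·(25−17)=88≡10 → K
M(12): 11·(12−17)=-55≡23 → X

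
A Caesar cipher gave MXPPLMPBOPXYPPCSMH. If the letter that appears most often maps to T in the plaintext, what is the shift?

22

The most frequent ciphertext letter is P (appears 6 times).
P is position 15; T is position 19.
Shift = -4≡22.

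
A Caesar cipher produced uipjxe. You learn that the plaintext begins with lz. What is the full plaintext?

From the crib: u(20)−l(11)=9, so the shift is 9.
Subtract 9 from each ciphertext letter:
u(20): 20−9=11 → l
i(8): 8−9=-1≡25 → z
p(15): 15−9=6 → g
j(9): 9−9=0 → a
x(23): 23−9=14 → o
e(4): 4−9=-5≡21 → v

lzgaov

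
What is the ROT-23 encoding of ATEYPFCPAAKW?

XQBVMCZMXXHT

A(0): 0+23=23 → X
T(19): 19+23=42≡16 → Q
E(4): 4+23=27≡1 → B
Y(24): 24+23=47≡21 → V
P(15): 15+23=38≡12 → M
F(5): 5+23=28≡2 → C
C(2): 2+23=25 → Z
P(15): 15+23=38≡12 → M
A(0): 0+23=23 → X
A(0): 0+23=23 → X
K(10): 10+23=33≡7 → H
W(22): 22+23=45≡19 → T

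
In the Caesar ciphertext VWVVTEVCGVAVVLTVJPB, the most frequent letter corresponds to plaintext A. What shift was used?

21

The most frequent ciphertext letter is V (appears 8 times).
V is position 21; A is position 0.
Shift = 21.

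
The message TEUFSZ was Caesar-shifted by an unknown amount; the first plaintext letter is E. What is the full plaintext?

EPFQDK

From the crib: T(19)−E(4)=15, so the shift is 15.
Subtract 15 from each ciphertext letter:
T(19): 19−15=4 → E
E(4): 4−15=-11≡15 → P
U(20): 20−15=5 → F
F(5): 5−15=-10≡16 → Q
S(18): 18−15=3 → D
Z(25): 25−15=10 → K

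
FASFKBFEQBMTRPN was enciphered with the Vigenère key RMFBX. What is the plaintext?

OONENKTZPEVHMOQ

Repeat the key across the ciphertext: RMFBXRMFBXRMFBX
F(5)−R(17): -12≡14 → O
A(0)−M(12): -12≡14 → O
S(18)−F(5): 13 → N
F(5)−B(1): 4 → E
K(10)−X(23): -13≡13 → N
B(1)−R(17): -16≡10 → K
F(5)−M(12): -7≡19 → T
E(4)−F(5): -1≡25 → Z
Q(16)−B(1): 15 → P
B(1)−X(23): -22≡4 → E
M(12)−R(17): -5≡21 → V
T(19)−M(12): 7 → H
R(17)−F(5): 12 → M
P(15)−B(1): 14 → O
N(13)−X(23): -10≡16 → Q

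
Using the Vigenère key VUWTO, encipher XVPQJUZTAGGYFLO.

Repeat the key across the message: VUWTOVUWTOVUWTO
X(23)+V(21): 44≡18 → S
V(21)+U(20): 41≡15 → P
P(15)+W(22): 37≡11 → L
Q(16)+T(19): 35≡9 → J
J(9)+O(14): 23 → X
U(20)+V(21): 41≡15 → P
Z(25)+U(20): 45≡19 → T
T(19)+W(22): 41≡15 → P
A(0)+T(19): 19 → T
G(6)+O(14): 20 → U
G(6)+V(21): 27≡1 → B
Y(24)+U(20): 44≡18 → S
F(5)+W(22): 27≡1 → B
L(11)+T(19): 30≡4 → E
O(14)+O(14): 28≡2 → C

SPLJXPTPTUBSBEC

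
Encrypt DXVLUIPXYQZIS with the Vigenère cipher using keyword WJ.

Repeat the key across the message: WJWJWJWJWJWJW
D(3)+W(22): 25 → Z
X(23)+J(9): 32≡6 → G
V(21)+W(22): 43≡17 → R
L(11)+J(9): 20 → U
U(20)+W(22): 42≡16 → Q
I(8)+J(9): 17 → R
P(15)+W(22): 37≡11 → L
X(23)+J(9): 32≡6 → G
Y(24)+W(22): 46≡20 → U
Q(16)+J(9): 25 → Z
Z(25)+W(22): 47≡21 → V
I(8)+J(9): 17 → R
S(18)+W(22): 40≡14 → O

ZGRUQRLGUZVRO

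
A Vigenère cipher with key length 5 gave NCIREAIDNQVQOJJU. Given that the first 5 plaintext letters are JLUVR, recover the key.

Subtract each crib letter from the matching ciphertext letter (mod 26):
N(13)−J(9)=4 → E
C(2)−L(11)=-9≡17 → R
I(8)−U(20)=-12≡14 → O
R(17)−V(21)=-4≡22 → W
E(4)−R(17)=-13≡13 → N

EROWN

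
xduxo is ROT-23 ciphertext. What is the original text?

agxar

x(23): 23−23=0 → a
d(3): 3−23=-20≡6 → g
u(20): 20−23=-3≡23 → x
x(23): 23−23=0 → a
o(14): 14−23=-9≡17 → r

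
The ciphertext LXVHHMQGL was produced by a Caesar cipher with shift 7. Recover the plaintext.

EQOAAFJZE

L(11): 11−7=4 → E
X(23): 23−7=16 → Q
V(21): 21−7=14 → O
H(7): 7−7=0 → A
H(7): 7−7=0 → A
M(12): 12−7=5 → F
Q(16): 16−7=9 → J
G(6): 6−7=-1≡25 → Z
L(11): 11−7=4 → E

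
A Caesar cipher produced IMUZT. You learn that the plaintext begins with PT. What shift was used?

19

From the crib: I(8)−P(15)=-7≡19, so the shift is 19.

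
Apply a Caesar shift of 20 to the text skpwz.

s(18): 18+20=38≡12 → m
k(10): 10+20=30≡4 → e
p(15): 15+20=35≡9 → j
w(22): 22+20=42≡16 → q
z(25): 25+20=45≡19 → t

mejqt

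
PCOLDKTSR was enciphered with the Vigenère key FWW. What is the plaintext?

KGSGHOOWV

Repeat the key across the ciphertext: FWWFWWFWW
P(15)−F(5): 10 → K
C(2)−W(22): -20≡6 → G
O(14)−W(22): -8≡18 → S
L(11)−F(5): 6 → G
D(3)−W(22): -19≡7 → H
K(10)−W(22): -12≡14 → O
T(19)−F(5): 14 → O
S(18)−W(22): -4≡22 → W
R(17)−W(22): -5≡21 → V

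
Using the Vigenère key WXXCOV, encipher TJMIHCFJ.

Repeat the key across the message: WXXCOVWX
T(19)+W(22): 41≡15 → P
J(9)+X(23): 32≡6 → G
M(12)+X(23): 35≡9 → J
I(8)+C(2): 10 → K
H(7)+O(14): 21 → V
C(2)+V(21): 23 → X
F(5)+W(22): 27≡1 → B
J(9)+X(23): 32≡6 → G

PGJKVXBG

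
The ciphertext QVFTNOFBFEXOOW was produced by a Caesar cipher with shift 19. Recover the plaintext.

XCMAUVMIMLEVVD

Q(16): 16−19=-3≡23 → X
V(21): 21−19=2 → C
F(5): 5−19=-14≡12 → M
T(19): 19−19=0 → A
N(13): 13−19=-6≡20 → U
O(14): 14−19=-5≡21 → V
F(5): 5−19=-14≡12 → M
B(1): 1−19=-18≡8 → I
F(5): 5−19=-14≡12 → M
E(4): 4−19=-15≡11 → L
X(23): 23−19=4 → E
O(14): 14−19=-5≡21 → V
O(14): 14−19=-5≡21 → V
W(22): 22−19=3 → D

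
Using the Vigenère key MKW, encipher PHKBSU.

BRGNCQ

Repeat the key across the message: MKWMKW
P(15)+M(12): 27≡1 → B
H(7)+K(10): 17 → R
K(10)+W(22): 32≡6 → G
B(1)+M(12): 13 → N
S(18)+K(10): 28≡2 → C
U(20)+W(22): 42≡16 → Q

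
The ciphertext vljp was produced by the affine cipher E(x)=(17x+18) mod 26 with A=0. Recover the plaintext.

The inverse of 17 mod 26 is 23, since 17·23=391≡1. Apply D(y)=23·(y−18) mod 26:
v(21): 23·(21−18)=69≡17 → r
l(11): 23·(11−18)=-161≡21 → v
j(9): 23·(9−18)=-207≡1 → b
p(15): 23·(15−18)=-69≡9 → j

rvbj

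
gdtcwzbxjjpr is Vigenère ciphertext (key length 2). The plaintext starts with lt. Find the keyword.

Subtract each crib letter from the matching ciphertext letter (mod 26):
g(6)−l(11)=-5≡21 → v
d(3)−t(19)=-16≡10 → k

vk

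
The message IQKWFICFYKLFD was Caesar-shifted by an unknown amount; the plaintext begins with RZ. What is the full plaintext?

From the crib: I(8)−R(17)=-9≡17, so the shift is 17.
Subtract 17 from each ciphertext letter:
I(8): 8−17=-9≡17 → R
Q(16): 16−17=-1≡25 → Z
K(10): 10−17=-7≡19 → T
W(22): 22−17=5 → F
F(5): 5−17=-12≡14 → O
I(8): 8−17=-9≡17 → R
C(2): 2−17=-15≡11 → L
F(5): 5−17=-12≡14 → O
Y(24): 24−17=7 → H
K(10): 10−17=-7≡19 → T
L(11): 11−17=-6≡20 → U
F(5): 5−17=-12≡14 → O
D(3): 3−17=-14≡12 → M

RZTFORLOHTUOM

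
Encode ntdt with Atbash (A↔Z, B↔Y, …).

mgwg

n(13) → m(12)
t(19) → g(6)
d(3) → w(22)
t(19) → g(6)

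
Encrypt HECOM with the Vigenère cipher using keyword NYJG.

UCLUZ

Repeat the key across the message: NYJGN
H(7)+N(13): 20 → U
E(4)+Y(24): 28≡2 → C
C(2)+J(9): 11 → L
O(14)+G(6): 20 → U
M(12)+N(13): 25 → Z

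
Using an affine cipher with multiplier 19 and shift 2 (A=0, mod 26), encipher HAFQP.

FCTUB

H(7): 19·7+2=135≡5 → F
A(0): 19·0+2=2 → C
F(5): 19·5+2=97≡19 → T
Q(16): 19·16+2=306≡20 → U
P(15): 19·15+2=287≡1 → B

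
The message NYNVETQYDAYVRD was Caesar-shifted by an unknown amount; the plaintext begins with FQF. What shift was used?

8

From the crib: N(13)−F(5)=8, so the shift is 8.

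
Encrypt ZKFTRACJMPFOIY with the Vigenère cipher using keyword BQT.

AAYUHTDZFQVHJO

Repeat the key across the message: BQTBQTBQTBQTBQ
Z(25)+B(1): 26≡0 → A
K(10)+Q(16): 26≡0 → A
F(5)+T(19): 24 → Y
T(19)+B(1): 20 → U
R(17)+Q(16): 33≡7 → H
A(0)+T(19): 19 → T
C(2)+B(1): 3 → D
J(9)+Q(16): 25 → Z
M(12)+T(19): 31≡5 → F
P(15)+B(1): 16 → Q
F(5)+Q(16): 21 → V
O(14)+T(19): 33≡7 → H
I(8)+B(1): 9 → J
Y(24)+Q(16): 40≡14 → O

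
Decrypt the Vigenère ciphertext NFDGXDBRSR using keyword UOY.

Repeat the key across the ciphertext: UOYUOYUOYU
N(13)−U(20): -7≡19 → T
F(5)−O(14): -9≡17 → R
D(3)−Y(24): -21≡5 → F
G(6)−U(20): -14≡12 → M
X(23)−O(14): 9 → J
D(3)−Y(24): -21≡5 → F
B(1)−U(20): -19≡7 → H
R(17)−O(14): 3 → D
S(18)−Y(24): -6≡20 → U
R(17)−U(20): -3≡23 → X

TRFMJFHDUX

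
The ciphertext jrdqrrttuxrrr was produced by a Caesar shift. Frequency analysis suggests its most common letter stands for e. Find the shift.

13

The most frequent ciphertext letter is r (appears 6 times).
r is position 17; e is position 4.
Shift = 13.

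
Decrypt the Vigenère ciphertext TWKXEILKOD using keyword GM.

NKELYWFYIR

Repeat the key across the ciphertext: GMGMGMGMGM
T(19)−G(6): 13 → N
W(22)−M(12): 10 → K
K(10)−G(6): 4 → E
X(23)−M(12): 11 → L
E(4)−G(6): -2≡24 → Y
I(8)−M(12): -4≡22 → W
L(11)−G(6): 5 → F
K(10)−M(12): -2≡24 → Y
O(14)−G(6): 8 → I
D(3)−M(12): -9≡17 → R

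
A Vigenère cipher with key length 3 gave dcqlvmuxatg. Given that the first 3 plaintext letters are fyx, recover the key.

Subtract each crib letter from the matching ciphertext letter (mod 26):
d(3)−f(5)=-2≡24 → y
c(2)−y(24)=-22≡4 → e
q(16)−x(23)=-7≡19 → t

yet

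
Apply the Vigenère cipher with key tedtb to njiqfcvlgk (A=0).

Repeat the key across the message: tedtbtedtb
n(13)+t(19): 32≡6 → g
j(9)+e(4): 13 → n
i(8)+d(3): 11 → l
q(16)+t(19): 35≡9 → j
f(5)+b(1): 6 → g
c(2)+t(19): 21 → v
v(21)+e(4): 25 → z
l(11)+d(3): 14 → o
g(6)+t(19): 25 → z
k(10)+b(1): 11 → l

gnljgvzozl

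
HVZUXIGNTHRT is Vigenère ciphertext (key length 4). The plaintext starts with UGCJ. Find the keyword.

NPXL

Subtract each crib letter from the matching ciphertext letter (mod 26):
H(7)−U(20)=-13≡13 → N
V(21)−G(6)=15 → P
Z(25)−C(2)=23 → X
U(20)−J(9)=11 → L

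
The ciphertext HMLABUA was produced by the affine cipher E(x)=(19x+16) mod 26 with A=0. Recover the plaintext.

FIXGRSG

The inverse of 19 mod 26 is 11, since 19·11=209≡1. Apply D(y)=11·(y−16) mod 26:
H(7): 11·(7−16)=-99≡5 → F
M(12): 11·(12−16)=-44≡8 → I
L(11): 11·(11−16)=-55≡23 → X
A(0): 11·(0−16)=-176≡6 → G
B(1): 11·(1−16)=-165≡17 → R
U(20): 11·(20−16)=44≡18 → S
A(0): 11·(0−16)=-176≡6 → G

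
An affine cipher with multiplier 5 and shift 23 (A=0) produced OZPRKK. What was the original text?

The inverse of 5 mod 26 is 21, since 5·21=105≡1. Apply D(y)=21·(y−23) mod 26:
O(14): 21·(14−23)=-189≡19 → T
Z(25): 21·(25−23)=42≡16 → Q
P(15): 21·(15−23)=-168≡14 → O
R(17): 21·(17−23)=-126≡4 → E
K(10): 21·(10−23)=-273≡13 → N
K(10): 21·(10−23)=-273≡13 → N

TQOENN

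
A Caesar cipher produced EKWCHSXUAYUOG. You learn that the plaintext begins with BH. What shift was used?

3

From the crib: E(4)−B(1)=3, so the shift is 3.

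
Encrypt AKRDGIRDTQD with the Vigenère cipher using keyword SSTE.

Repeat the key across the message: SSTESSTESST
A(0)+S(18): 18 → S
K(10)+S(18): 28≡2 → C
R(17)+T(19): 36≡10 → K
D(3)+E(4): 7 → H
G(6)+S(18): 24 → Y
I(8)+S(18): 26≡0 → A
R(17)+T(19): 36≡10 → K
D(3)+E(4): 7 → H
T(19)+S(18): 37≡11 → L
Q(16)+S(18): 34≡8 → I
D(3)+T(19): 22 → W

SCKHYAKHLIW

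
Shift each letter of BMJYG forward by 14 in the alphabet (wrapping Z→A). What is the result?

B(1): 1+14=15 → P
M(12): 12+14=26≡0 → A
J(9): 9+14=23 → X
Y(24): 24+14=38≡12 → M
G(6): 6+14=20 → U

PAXMU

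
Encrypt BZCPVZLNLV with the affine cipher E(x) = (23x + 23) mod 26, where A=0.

UAREMAQKQM

B(1): 23·1+23=46≡20 → U
Z(25): 23·25+23=598≡0 → A
C(2): 23·2+23=69≡17 → R
P(15): 23·15+23=368≡4 → E
V(21): 23·21+23=506≡12 → M
Z(25): 23·25+23=598≡0 → A
L(11): 23·11+23=276≡16 → Q
N(13): 23·13+23=322≡10 → K
L(11): 23·11+23=276≡16 → Q
V(21): 23·21+23=506≡12 → M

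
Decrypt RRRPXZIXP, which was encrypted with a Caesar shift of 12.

R(17): 17−12=5 → F
R(17): 17−12=5 → F
R(17): 17−12=5 → F
P(15): 15−12=3 → D
X(23): 23−12=11 → L
Z(25): 25−12=13 → N
I(8): 8−12=-4≡22 → W
X(23): 23−12=11 → L
P(15): 15−12=3 → D

FFFDLNWLD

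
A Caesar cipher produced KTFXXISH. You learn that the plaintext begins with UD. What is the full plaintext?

UDPHHSCR

From the crib: K(10)−U(20)=-10≡16, so the shift is 16.
Subtract 16 from each ciphertext letter:
K(10): 10−16=-6≡20 → U
T(19): 19−16=3 → D
F(5): 5−16=-11≡15 → P
X(23): 23−16=7 → H
X(23): 23−16=7 → H
I(8): 8−16=-8≡18 → S
S(18): 18−16=2 → C
H(7): 7−16=-9≡17 → R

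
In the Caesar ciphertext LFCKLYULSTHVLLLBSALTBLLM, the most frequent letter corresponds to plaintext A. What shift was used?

The most frequent ciphertext letter is L (appears 9 times).
L is position 11; A is position 0.
Shift = 11.

11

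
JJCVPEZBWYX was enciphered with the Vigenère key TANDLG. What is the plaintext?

QJPSEYGBJVM

Repeat the key across the ciphertext: TANDLGTANDL
J(9)−T(19): -10≡16 → Q
J(9)−A(0): 9 → J
C(2)−N(13): -11≡15 → P
V(21)−D(3): 18 → S
P(15)−L(11): 4 → E
E(4)−G(6): -2≡24 → Y
Z(25)−T(19): 6 → G
B(1)−A(0): 1 → B
W(22)−N(13): 9 → J
Y(24)−D(3): 21 → V
X(23)−L(11): 12 → M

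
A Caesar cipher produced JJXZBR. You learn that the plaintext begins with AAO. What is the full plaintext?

AAOQSI

From the crib: J(9)−A(0)=9, so the shift is 9.
Subtract 9 from each ciphertext letter:
J(9): 9−9=0 → A
J(9): 9−9=0 → A
X(23): 23−9=14 → O
Z(25): 25−9=16 → Q
B(1): 1−9=-8≡18 → S
R(17): 17−9=8 → I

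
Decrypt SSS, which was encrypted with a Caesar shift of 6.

MMM

S(18): 18−6=12 → M
S(18): 18−6=12 → M
S(18): 18−6=12 → M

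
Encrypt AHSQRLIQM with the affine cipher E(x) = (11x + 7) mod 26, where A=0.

A(0): 11·0+7=7 → H
H(7): 11·7+7=84≡6 → G
S(18): 11·18+7=205≡23 → X
Q(16): 11·16+7=183≡1 → B
R(17): 11·17+7=194≡12 → M
L(11): 11·11+7=128≡24 → Y
I(8): 11·8+7=95≡17 → R
Q(16): 11·16+7=183≡1 → B
M(12): 11·12+7=139≡9 → J

HGXBMYRBJ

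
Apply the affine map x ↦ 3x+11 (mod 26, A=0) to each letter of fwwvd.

azzwu

f(5): 3·5+11=26≡0 → a
w(22): 3·22+11=77≡25 → z
w(22): 3·22+11=77≡25 → z
v(21): 3·21+11=74≡22 → w
d(3): 3·3+11=20 → u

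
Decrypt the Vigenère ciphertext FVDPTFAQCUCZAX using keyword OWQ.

Repeat the key across the ciphertext: OWQOWQOWQOWQOW
F(5)−O(14): -9≡17 → R
V(21)−W(22): -1≡25 → Z
D(3)−Q(16): -13≡13 → N
P(15)−O(14): 1 → B
T(19)−W(22): -3≡23 → X
F(5)−Q(16): -11≡15 → P
A(0)−O(14): -14≡12 → M
Q(16)−W(22): -6≡20 → U
C(2)−Q(16): -14≡12 → M
U(20)−O(14): 6 → G
C(2)−W(22): -20≡6 → G
Z(25)−Q(16): 9 → J
A(0)−O(14): -14≡12 → M
X(23)−W(22): 1 → B

RZNBXPMUMGGJMB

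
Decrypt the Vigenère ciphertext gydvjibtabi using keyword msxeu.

Repeat the key across the ciphertext: msxeumsxeum
g(6)−m(12): -6≡20 → u
y(24)−s(18): 6 → g
d(3)−x(23): -20≡6 → g
v(21)−e(4): 17 → r
j(9)−u(20): -11≡15 → p
i(8)−m(12): -4≡22 → w
b(1)−s(18): -17≡9 → j
t(19)−x(23): -4≡22 → w
a(0)−e(4): -4≡22 → w
b(1)−u(20): -19≡7 → h
i(8)−m(12): -4≡22 → w

uggrpwjwwhw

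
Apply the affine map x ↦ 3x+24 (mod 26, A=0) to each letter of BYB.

BSB

B(1): 3·1+24=27≡1 → B
Y(24): 3·24+24=96≡18 → S
B(1): 3·1+24=27≡1 → B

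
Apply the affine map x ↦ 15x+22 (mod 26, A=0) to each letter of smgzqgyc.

guihcisa

s(18): 15·18+22=292≡6 → g
m(12): 15·12+22=202≡20 → u
g(6): 15·6+22=112≡8 → i
z(25): 15·25+22=397≡7 → h
q(16): 15·16+22=262≡2 → c
g(6): 15·6+22=112≡8 → i
y(24): 15·24+22=382≡18 → s
c(2): 15·2+22=52≡0 → a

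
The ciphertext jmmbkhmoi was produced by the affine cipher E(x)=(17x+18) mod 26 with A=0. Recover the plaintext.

bsszyhsme

The inverse of 17 mod 26 is 23, since 17·23=391≡1. Apply D(y)=23·(y−18) mod 26:
j(9): 23·(9−18)=-207≡1 → b
m(12): 23·(12−18)=-138≡18 → s
m(12): 23·(12−18)=-138≡18 → s
b(1): 23·(1−18)=-391≡25 → z
k(10): 23·(10−18)=-184≡24 → y
h(7): 23·(7−18)=-253≡7 → h
m(12): 23·(12−18)=-138≡18 → s
o(14): 23·(14−18)=-92≡12 → m
i(8): 23·(8−18)=-230≡4 → e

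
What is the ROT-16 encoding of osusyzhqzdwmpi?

o(14): 14+16=30≡4 → e
s(18): 18+16=34≡8 → i
u(20): 20+16=36≡10 → k
s(18): 18+16=34≡8 → i
y(24): 24+16=40≡14 → o
z(25): 25+16=41≡15 → p
h(7): 7+16=23 → x
q(16): 16+16=32≡6 → g
z(25): 25+16=41≡15 → p
d(3): 3+16=19 → t
w(22): 22+16=38≡12 → m
m(12): 12+16=28≡2 → c
p(15): 15+16=31≡5 → f
i(8): 8+16=24 → y

eikiopxgptmcfy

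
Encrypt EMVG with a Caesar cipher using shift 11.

PXGR

E(4): 4+11=15 → P
M(12): 12+11=23 → X
V(21): 21+11=32≡6 → G
G(6): 6+11=17 → R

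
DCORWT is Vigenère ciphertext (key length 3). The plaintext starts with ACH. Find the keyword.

Subtract each crib letter from the matching ciphertext letter (mod 26):
D(3)−A(0)=3 → D
C(2)−C(2)=0 → A
O(14)−H(7)=7 → H

DAH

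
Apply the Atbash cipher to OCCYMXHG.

O(14) → L(11)
C(2) → X(23)
C(2) → X(23)
Y(24) → B(1)
M(12) → N(13)
X(23) → C(2)
H(7) → S(18)
G(6) → T(19)

LXXBNCST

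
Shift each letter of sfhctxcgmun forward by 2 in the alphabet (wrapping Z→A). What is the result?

uhjevzeiowp

s(18): 18+2=20 → u
f(5): 5+2=7 → h
h(7): 7+2=9 → j
c(2): 2+2=4 → e
t(19): 19+2=21 → v
x(23): 23+2=25 → z
c(2): 2+2=4 → e
g(6): 6+2=8 → i
m(12): 12+2=14 → o
u(20): 20+2=22 → w
n(13): 13+2=15 → p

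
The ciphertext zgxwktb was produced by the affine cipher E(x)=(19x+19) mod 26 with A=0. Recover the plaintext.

onshfak

The inverse of 19 mod 26 is 11, since 19·11=209≡1. Apply D(y)=11·(y−19) mod 26:
z(25): 11·(25−19)=66≡14 → o
g(6): 11·(6−19)=-143≡13 → n
x(23): 11·(23−19)=44≡18 → s
w(22): 11·(22−19)=33≡7 → h
k(10): 11·(10−19)=-99≡5 → f
t(19): 11·(19−19)=0 → a
b(1): 11·(1−19)=-198≡10 → k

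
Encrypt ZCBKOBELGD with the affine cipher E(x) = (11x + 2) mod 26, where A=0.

Z(25): 11·25+2=277≡17 → R
C(2): 11·2+2=24 → Y
B(1): 11·1+2=13 → N
K(10): 11·10+2=112≡8 → I
O(14): 11·14+2=156≡0 → A
B(1): 11·1+2=13 → N
E(4): 11·4+2=46≡20 → U
L(11): 11·11+2=123≡19 → T
G(6): 11·6+2=68≡16 → Q
D(3): 11·3+2=35≡9 → J

RYNIANUTQJ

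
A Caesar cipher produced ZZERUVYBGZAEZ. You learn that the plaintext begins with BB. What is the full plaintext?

BBGTWXADIBCGB

From the crib: Z(25)−B(1)=24, so the shift is 24.
Subtract 24 from each ciphertext letter:
Z(25): 25−24=1 → B
Z(25): 25−24=1 → B
E(4): 4−24=-20≡6 → G
R(17): 17−24=-7≡19 → T
U(20): 20−24=-4≡22 → W
V(21): 21−24=-3≡23 → X
Y(24): 24−24=0 → A
B(1): 1−24=-23≡3 → D
G(6): 6−24=-18≡8 → I
Z(25): 25−24=1 → B
A(0): 0−24=-24≡2 → C
E(4): 4−24=-20≡6 → G
Z(25): 25−24=1 → B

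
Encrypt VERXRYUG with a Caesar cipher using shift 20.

V(21): 21+20=41≡15 → P
E(4): 4+20=24 → Y
R(17): 17+20=37≡11 → L
X(23): 23+20=43≡17 → R
R(17): 17+20=37≡11 → L
Y(24): 24+20=44≡18 → S
U(20): 20+20=40≡14 → O
G(6): 6+20=26≡0 → A

PYLRLSOA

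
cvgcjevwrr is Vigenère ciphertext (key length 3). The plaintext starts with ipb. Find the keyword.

Subtract each crib letter from the matching ciphertext letter (mod 26):
c(2)−i(8)=-6≡20 → u
v(21)−p(15)=6 → g
g(6)−b(1)=5 → f

ugf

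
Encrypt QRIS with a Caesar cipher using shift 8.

YZQA

Q(16): 16+8=24 → Y
R(17): 17+8=25 → Z
I(8): 8+8=16 → Q
S(18): 18+8=26≡0 → A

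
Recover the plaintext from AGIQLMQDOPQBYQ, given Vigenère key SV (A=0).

ILQVTRYIWUYGGV

Repeat the key across the ciphertext: SVSVSVSVSVSVSV
A(0)−S(18): -18≡8 → I
G(6)−V(21): -15≡11 → L
I(8)−S(18): -10≡16 → Q
Q(16)−V(21): -5≡21 → V
L(11)−S(18): -7≡19 → T
M(12)−V(21): -9≡17 → R
Q(16)−S(18): -2≡24 → Y
D(3)−V(21): -18≡8 → I
O(14)−S(18): -4≡22 → W
P(15)−V(21): -6≡20 → U
Q(16)−S(18): -2≡24 → Y
B(1)−V(21): -20≡6 → G
Y(24)−S(18): 6 → G
Q(16)−V(21): -5≡21 → V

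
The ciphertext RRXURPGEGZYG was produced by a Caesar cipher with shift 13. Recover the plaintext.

R(17): 17−13=4 → E
R(17): 17−13=4 → E
X(23): 23−13=10 → K
U(20): 20−13=7 → H
R(17): 17−13=4 → E
P(15): 15−13=2 → C
G(6): 6−13=-7≡19 → T
E(4): 4−13=-9≡17 → R
G(6): 6−13=-7≡19 → T
Z(25): 25−13=12 → M
Y(24): 24−13=11 → L
G(6): 6−13=-7≡19 → T

EEKHECTRTMLT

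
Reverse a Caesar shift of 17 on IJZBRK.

I(8): 8−17=-9≡17 → R
J(9): 9−17=-8≡18 → S
Z(25): 25−17=8 → I
B(1): 1−17=-16≡10 → K
R(17): 17−17=0 → A
K(10): 10−17=-7≡19 → T

RSIKAT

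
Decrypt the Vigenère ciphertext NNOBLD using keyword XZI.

Repeat the key across the ciphertext: XZIXZI
N(13)−X(23): -10≡16 → Q
N(13)−Z(25): -12≡14 → O
O(14)−I(8): 6 → G
B(1)−X(23): -22≡4 → E
L(11)−Z(25): -14≡12 → M
D(3)−I(8): -5≡21 → V

QOGEMV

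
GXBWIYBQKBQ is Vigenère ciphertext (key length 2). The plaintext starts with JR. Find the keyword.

XG

Subtract each crib letter from the matching ciphertext letter (mod 26):
G(6)−J(9)=-3≡23 → X
X(23)−R(17)=6 → G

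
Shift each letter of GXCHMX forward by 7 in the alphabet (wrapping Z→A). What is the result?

G(6): 6+7=13 → N
X(23): 23+7=30≡4 → E
C(2): 2+7=9 → J
H(7): 7+7=14 → O
M(12): 12+7=19 → T
X(23): 23+7=30≡4 → E

NEJOTE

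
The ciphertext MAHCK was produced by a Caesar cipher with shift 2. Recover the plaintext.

KYFAI

M(12): 12−2=10 → K
A(0): 0−2=-2≡24 → Y
H(7): 7−2=5 → F
C(2): 2−2=0 → A
K(10): 10−2=8 → I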